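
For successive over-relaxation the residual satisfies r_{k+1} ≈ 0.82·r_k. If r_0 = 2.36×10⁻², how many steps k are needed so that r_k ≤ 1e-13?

After k steps, r_k ≈ 2.36×10⁻²·0.82^k.
Need 0.82^k ≤ 1e-13/2.36×10⁻² = 4.23729e-12.
k ≥ ln(4.23729e-12)/ln(0.82) = -26.1871/-0.19845 = 131.958.
Smallest integer k = 132.

132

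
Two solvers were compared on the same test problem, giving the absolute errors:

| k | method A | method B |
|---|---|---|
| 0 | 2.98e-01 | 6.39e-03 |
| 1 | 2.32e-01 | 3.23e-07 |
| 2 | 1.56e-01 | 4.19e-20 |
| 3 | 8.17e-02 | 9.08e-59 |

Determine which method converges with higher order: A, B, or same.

Method A: p ≈ ln(8.17e-02/1.56e-01)/ln(1.56e-01/2.32e-01) ≈ 1.63.
Method B: p ≈ ln(9.08e-59/4.19e-20)/ln(4.19e-20/3.23e-07) ≈ 3.00.
Method B has the higher order (≈3.0 vs ≈1.6).

B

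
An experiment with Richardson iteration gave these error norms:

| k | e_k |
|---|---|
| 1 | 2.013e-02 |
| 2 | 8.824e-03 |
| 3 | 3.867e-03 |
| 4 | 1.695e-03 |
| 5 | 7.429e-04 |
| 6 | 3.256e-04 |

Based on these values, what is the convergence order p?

1

Consecutive ratios: e_6/e_5 = 3.256e-04/7.429e-04 = 0.438282, e_5/e_4 = 7.429e-04/1.695e-03 = 0.438289.
p ≈ ln(0.438282)/ln(0.438289) = -0.8249/-0.8249 ≈ 1.00.
So the convergence is linear (order 1).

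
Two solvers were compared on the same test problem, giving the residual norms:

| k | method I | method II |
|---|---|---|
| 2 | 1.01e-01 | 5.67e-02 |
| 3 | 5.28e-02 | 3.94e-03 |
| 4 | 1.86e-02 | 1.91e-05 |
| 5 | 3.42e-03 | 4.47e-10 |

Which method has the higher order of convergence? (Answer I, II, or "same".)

Method I: p ≈ ln(3.42e-03/1.86e-02)/ln(1.86e-02/5.28e-02) ≈ 1.62.
Method II: p ≈ ln(4.47e-10/1.91e-05)/ln(1.91e-05/3.94e-03) ≈ 2.00.
Method II has the higher order (≈2.0 vs ≈1.6).

II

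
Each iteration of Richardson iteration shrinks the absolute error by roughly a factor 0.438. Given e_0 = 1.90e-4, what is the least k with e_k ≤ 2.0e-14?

28

After k steps, e_k ≈ 1.90e-4·0.438^k.
Need 0.438^k ≤ 2.0e-14/1.90e-4 = 1.05263e-10.
k ≥ ln(1.05263e-10)/ln(0.438) = -22.9746/-0.82554 = 27.830.
Smallest integer k = 28.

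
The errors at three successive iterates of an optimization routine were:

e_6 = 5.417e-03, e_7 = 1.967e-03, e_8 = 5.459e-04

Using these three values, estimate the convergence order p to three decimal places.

p ≈ ln(e_8/e_7) / ln(e_7/e_6)
  = ln(5.459e-04/1.967e-03) / ln(1.967e-03/5.417e-03)
  = ln(0.277529) / ln(0.363116)
  = -1.281830 / -1.013033 ≈ 1.265339

1.265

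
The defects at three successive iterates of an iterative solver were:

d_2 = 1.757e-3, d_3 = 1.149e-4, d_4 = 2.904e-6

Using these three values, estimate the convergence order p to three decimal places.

p ≈ ln(d_4/d_3) / ln(d_3/d_2)
  = ln(2.904e-6/1.149e-4) / ln(1.149e-4/1.757e-3)
  = ln(0.0252742) / ln(0.0653956)
  = -3.677971 / -2.727300 ≈ 1.348576

1.349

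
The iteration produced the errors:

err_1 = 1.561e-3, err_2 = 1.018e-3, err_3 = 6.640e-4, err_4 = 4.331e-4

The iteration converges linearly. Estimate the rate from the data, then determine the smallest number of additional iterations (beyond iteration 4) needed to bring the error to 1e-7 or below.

Rate ρ ≈ err_4/err_3 = 4.331e-4/6.640e-4 = 0.6523.
After j more steps, err_{4+j} ≈ 4.331e-4·ρ^j; need ρ^j ≤ 1e-7/4.331e-4 = 0.000230894.
j ≥ ln(0.000230894)/ln(0.6523) = -8.3736/-0.42725 = 19.599.
So 20 more iterations are needed.

20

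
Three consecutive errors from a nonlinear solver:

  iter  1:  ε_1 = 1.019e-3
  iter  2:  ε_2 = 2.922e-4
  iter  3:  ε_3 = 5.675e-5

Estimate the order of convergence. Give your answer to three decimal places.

p ≈ ln(ε_3/ε_2) / ln(ε_2/ε_1)
  = ln(5.675e-5/2.922e-4) / ln(2.922e-4/1.019e-3)
  = ln(0.194216) / ln(0.286752)
  = -1.638784 / -1.249138 ≈ 1.311932

1.312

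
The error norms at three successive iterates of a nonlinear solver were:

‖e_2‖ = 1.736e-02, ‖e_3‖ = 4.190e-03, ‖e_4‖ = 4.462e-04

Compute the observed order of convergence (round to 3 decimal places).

1.576

p ≈ ln(‖e_4‖/‖e_3‖) / ln(‖e_3‖/‖e_2‖)
  = ln(4.462e-04/4.190e-03) / ln(4.190e-03/1.736e-02)
  = ln(0.106492) / ln(0.241359)
  = -2.239685 / -1.421470 ≈ 1.575612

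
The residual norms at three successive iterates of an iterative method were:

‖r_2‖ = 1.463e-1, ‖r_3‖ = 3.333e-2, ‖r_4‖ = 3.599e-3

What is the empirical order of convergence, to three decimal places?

1.505

p ≈ ln(‖r_4‖/‖r_3‖) / ln(‖r_3‖/‖r_2‖)
  = ln(3.599e-3/3.333e-2) / ln(3.333e-2/1.463e-1)
  = ln(0.107981) / ln(0.22782)
  = -2.225800 / -1.479199 ≈ 1.504733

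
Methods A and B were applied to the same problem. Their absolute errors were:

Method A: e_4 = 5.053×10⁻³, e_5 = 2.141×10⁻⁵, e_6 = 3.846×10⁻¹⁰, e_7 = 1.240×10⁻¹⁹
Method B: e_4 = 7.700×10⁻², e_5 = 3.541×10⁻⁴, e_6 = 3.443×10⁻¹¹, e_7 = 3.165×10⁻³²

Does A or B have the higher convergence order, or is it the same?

Method A: p ≈ ln(1.240×10⁻¹⁹/3.846×10⁻¹⁰)/ln(3.846×10⁻¹⁰/2.141×10⁻⁵) ≈ 2.00.
Method B: p ≈ ln(3.165×10⁻³²/3.443×10⁻¹¹)/ln(3.443×10⁻¹¹/3.541×10⁻⁴) ≈ 3.00.
Method B has the higher order (≈3.0 vs ≈2.0).

B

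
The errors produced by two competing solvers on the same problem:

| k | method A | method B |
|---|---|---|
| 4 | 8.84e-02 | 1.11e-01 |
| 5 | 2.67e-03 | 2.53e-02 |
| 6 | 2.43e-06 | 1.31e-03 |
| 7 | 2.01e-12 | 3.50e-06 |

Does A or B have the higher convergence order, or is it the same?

Method A: p ≈ ln(2.01e-12/2.43e-06)/ln(2.43e-06/2.67e-03) ≈ 2.00.
Method B: p ≈ ln(3.50e-06/1.31e-03)/ln(1.31e-03/2.53e-02) ≈ 2.00.
Both orders ≈ 2.0 — effectively the same.

same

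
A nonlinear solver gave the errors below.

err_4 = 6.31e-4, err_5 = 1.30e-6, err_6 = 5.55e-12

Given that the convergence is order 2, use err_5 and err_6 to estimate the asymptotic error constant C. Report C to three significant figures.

3.28

C ≈ err_6 / err_5^2
  = 5.55e-12 / (1.30e-6)^2
  = 5.55e-12 / 1.69e-12 ≈ 3.284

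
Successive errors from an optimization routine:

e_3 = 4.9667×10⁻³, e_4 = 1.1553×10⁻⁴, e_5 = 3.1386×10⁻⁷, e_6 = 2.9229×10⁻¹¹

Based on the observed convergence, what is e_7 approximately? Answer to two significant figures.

1.4e-17

First estimate the order: p ≈ ln(e_6/e_5) / ln(e_5/e_4) = ln(2.9229×10⁻¹¹/3.1386×10⁻⁷)/ln(3.1386×10⁻⁷/1.1553×10⁻⁴) = ln(9.31275e-05)/ln(0.0027167) ≈ 1.5709.
Then e_7 ≈ e_6·(e_6/e_5)^p = 2.9229×10⁻¹¹·(9.31275e-05)^1.5709 = 2.9229×10⁻¹¹·4.65398e-07 ≈ 1.36e-17.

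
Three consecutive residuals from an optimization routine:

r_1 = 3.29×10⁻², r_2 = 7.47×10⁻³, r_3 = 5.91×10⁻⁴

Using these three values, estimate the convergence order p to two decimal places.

p ≈ ln(r_3/r_2) / ln(r_2/r_1)
  = ln(5.91×10⁻⁴/7.47×10⁻³) / ln(7.47×10⁻³/3.29×10⁻²)
  = ln(0.0791165) / ln(0.227052)
  = -2.53683 / -1.48258 ≈ 1.71109

1.71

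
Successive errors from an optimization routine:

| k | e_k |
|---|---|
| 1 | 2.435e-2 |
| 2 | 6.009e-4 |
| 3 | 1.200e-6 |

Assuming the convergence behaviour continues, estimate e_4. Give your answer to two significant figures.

3.5e-11

First estimate the order: p ≈ ln(e_3/e_2) / ln(e_2/e_1) = ln(1.200e-6/6.009e-4)/ln(6.009e-4/2.435e-2) = ln(0.001997)/ln(0.0246776) ≈ 1.6792.
Then e_4 ≈ e_3·(e_3/e_2)^p = 1.200e-6·(0.001997)^1.6792 = 1.200e-6·2.92951e-05 ≈ 3.515e-11.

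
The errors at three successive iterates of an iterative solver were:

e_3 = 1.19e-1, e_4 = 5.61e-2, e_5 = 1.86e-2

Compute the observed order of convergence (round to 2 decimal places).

1.47

p ≈ ln(e_5/e_4) / ln(e_4/e_3)
  = ln(1.86e-2/5.61e-2) / ln(5.61e-2/1.19e-1)
  = ln(0.331551) / ln(0.471429)
  = -1.10397 / -0.75199 ≈ 1.46806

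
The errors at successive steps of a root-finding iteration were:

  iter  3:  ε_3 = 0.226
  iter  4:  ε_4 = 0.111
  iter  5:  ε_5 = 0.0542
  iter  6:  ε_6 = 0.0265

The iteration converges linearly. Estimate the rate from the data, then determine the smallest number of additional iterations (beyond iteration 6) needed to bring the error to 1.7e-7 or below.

17

Rate ρ ≈ ε_6/ε_5 = 0.0265/0.0542 = 0.4889.
After j more steps, ε_{6+j} ≈ 0.0265·ρ^j; need ρ^j ≤ 1.7e-7/0.0265 = 6.41509e-06.
j ≥ ln(6.41509e-06)/ln(0.4889) = -11.9569/-0.71560 = 16.709.
So 17 more iterations are needed.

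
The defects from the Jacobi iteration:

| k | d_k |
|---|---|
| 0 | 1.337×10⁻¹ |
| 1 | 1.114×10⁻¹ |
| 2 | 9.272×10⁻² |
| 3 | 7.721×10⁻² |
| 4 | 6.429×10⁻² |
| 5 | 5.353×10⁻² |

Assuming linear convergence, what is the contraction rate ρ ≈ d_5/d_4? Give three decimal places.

ρ ≈ d_5/d_4 = 5.353×10⁻²/6.429×10⁻² = 0.83263

0.833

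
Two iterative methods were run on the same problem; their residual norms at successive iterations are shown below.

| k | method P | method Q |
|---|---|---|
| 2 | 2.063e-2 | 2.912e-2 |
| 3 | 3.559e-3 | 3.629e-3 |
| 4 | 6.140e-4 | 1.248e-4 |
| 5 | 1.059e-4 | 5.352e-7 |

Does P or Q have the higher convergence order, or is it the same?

Method P: p ≈ ln(1.059e-4/6.140e-4)/ln(6.140e-4/3.559e-3) ≈ 1.00.
Method Q: p ≈ ln(5.352e-7/1.248e-4)/ln(1.248e-4/3.629e-3) ≈ 1.62.
Method Q has the higher order (≈1.6 vs ≈1.0).

Q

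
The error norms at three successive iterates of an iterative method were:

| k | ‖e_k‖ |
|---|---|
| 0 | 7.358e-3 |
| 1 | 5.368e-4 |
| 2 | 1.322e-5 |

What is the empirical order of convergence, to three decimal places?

1.415

p ≈ ln(‖e_2‖/‖e_1‖) / ln(‖e_1‖/‖e_0‖)
  = ln(1.322e-5/5.368e-4) / ln(5.368e-4/7.358e-3)
  = ln(0.0246274) / ln(0.0729546)
  = -3.703896 / -2.617918 ≈ 1.414825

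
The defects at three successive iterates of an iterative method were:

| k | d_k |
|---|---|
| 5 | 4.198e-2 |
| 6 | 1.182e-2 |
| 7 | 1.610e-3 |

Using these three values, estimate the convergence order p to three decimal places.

p ≈ ln(d_7/d_6) / ln(d_6/d_5)
  = ln(1.610e-3/1.182e-2) / ln(1.182e-2/4.198e-2)
  = ln(0.13621) / ln(0.281563)
  = -1.993557 / -1.267399 ≈ 1.572951

1.573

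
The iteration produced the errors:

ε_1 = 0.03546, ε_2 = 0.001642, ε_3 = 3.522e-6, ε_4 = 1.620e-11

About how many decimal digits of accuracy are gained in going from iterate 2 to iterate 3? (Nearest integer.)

Digits gained ≈ log₁₀(ε_2/ε_3) = log₁₀(0.001642/3.522e-6) = log₁₀(466.212) ≈ 2.669.

3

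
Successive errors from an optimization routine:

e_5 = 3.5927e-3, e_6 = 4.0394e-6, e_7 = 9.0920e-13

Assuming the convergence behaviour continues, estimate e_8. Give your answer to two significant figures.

9.4e-28

First estimate the order: p ≈ ln(e_7/e_6) / ln(e_6/e_5) = ln(9.0920e-13/4.0394e-6)/ln(4.0394e-6/3.5927e-3) = ln(2.25083e-07)/ln(0.00112434) ≈ 2.2541.
Then e_8 ≈ e_7·(e_7/e_6)^p = 9.0920e-13·(2.25083e-07)^2.2541 = 9.0920e-13·1.03637e-15 ≈ 9.423e-28.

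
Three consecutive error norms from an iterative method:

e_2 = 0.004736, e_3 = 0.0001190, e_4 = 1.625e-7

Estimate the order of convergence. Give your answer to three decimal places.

1.791

p ≈ ln(e_4/e_3) / ln(e_3/e_2)
  = ln(1.625e-7/0.0001190) / ln(0.0001190/0.004736)
  = ln(0.00136555) / ln(0.0251267)
  = -6.596198 / -3.683824 ≈ 1.790584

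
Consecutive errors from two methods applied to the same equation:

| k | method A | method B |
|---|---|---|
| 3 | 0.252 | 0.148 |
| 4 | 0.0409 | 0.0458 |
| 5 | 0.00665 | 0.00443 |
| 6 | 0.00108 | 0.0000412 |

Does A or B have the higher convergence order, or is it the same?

B

Method A: p ≈ ln(0.00108/0.00665)/ln(0.00665/0.0409) ≈ 1.00.
Method B: p ≈ ln(0.0000412/0.00443)/ln(0.00443/0.0458) ≈ 2.00.
Method B has the higher order (≈2.0 vs ≈1.0).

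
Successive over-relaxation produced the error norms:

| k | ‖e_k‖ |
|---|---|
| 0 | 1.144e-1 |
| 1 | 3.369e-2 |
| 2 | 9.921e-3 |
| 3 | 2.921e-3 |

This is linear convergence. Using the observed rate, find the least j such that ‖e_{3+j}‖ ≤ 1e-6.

7

Rate ρ ≈ ‖e_3‖/‖e_2‖ = 2.921e-3/9.921e-3 = 0.2944.
After j more steps, ‖e_{3+j}‖ ≈ 2.921e-3·ρ^j; need ρ^j ≤ 1e-6/2.921e-3 = 0.000342349.
j ≥ ln(0.000342349)/ln(0.2944) = -7.9797/-1.22282 = 6.526.
So 7 more iterations are needed.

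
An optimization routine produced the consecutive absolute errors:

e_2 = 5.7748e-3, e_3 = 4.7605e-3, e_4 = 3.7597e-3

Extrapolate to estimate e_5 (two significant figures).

2.8e-3

First estimate the order: p ≈ ln(e_4/e_3) / ln(e_3/e_2) = ln(3.7597e-3/4.7605e-3)/ln(4.7605e-3/5.7748e-3) = ln(0.78977)/ln(0.824358) ≈ 1.2219.
Then e_5 ≈ e_4·(e_4/e_3)^p = 3.7597e-3·(0.78977)^1.2219 = 3.7597e-3·0.749473 ≈ 0.002818.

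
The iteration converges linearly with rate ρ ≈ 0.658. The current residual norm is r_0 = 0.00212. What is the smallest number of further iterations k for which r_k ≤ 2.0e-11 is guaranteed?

After k steps, r_k ≈ 0.00212·0.658^k.
Need 0.658^k ≤ 2.0e-11/0.00212 = 9.43396e-09.
k ≥ ln(9.43396e-09)/ln(0.658) = -18.4789/-0.41855 = 44.150.
Smallest integer k = 45.

45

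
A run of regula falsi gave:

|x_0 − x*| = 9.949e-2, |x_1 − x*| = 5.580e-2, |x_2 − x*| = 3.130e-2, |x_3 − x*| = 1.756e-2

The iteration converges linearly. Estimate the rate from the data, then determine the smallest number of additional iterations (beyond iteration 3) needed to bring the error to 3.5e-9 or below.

27

Rate ρ ≈ |x_3 − x*|/|x_2 − x*| = 1.756e-2/3.130e-2 = 0.5610.
After j more steps, |x_{3+j} − x*| ≈ 1.756e-2·ρ^j; need ρ^j ≤ 3.5e-9/1.756e-2 = 1.99317e-07.
j ≥ ln(1.99317e-07)/ln(0.5610) = -15.4284/-0.57803 = 26.691.
So 27 more iterations are needed.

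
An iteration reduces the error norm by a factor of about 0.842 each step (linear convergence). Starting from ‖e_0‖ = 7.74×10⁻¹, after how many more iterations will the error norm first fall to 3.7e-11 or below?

After k steps, ‖e_k‖ ≈ 7.74×10⁻¹·0.842^k.
Need 0.842^k ≤ 3.7e-11/7.74×10⁻¹ = 4.78036e-11.
k ≥ ln(4.78036e-11)/ln(0.842) = -23.7639/-0.17198 = 138.178.
Smallest integer k = 139.

139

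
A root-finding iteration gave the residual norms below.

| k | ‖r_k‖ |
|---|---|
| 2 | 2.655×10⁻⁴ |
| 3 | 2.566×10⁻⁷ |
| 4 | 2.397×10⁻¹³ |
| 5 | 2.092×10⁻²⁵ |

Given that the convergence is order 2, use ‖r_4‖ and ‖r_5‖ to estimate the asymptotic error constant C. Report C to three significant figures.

C ≈ ‖r_5‖ / ‖r_4‖^2
  = 2.092×10⁻²⁵ / (2.397×10⁻¹³)^2
  = 2.092×10⁻²⁵ / 5.74561e-26 ≈ 3.641

3.64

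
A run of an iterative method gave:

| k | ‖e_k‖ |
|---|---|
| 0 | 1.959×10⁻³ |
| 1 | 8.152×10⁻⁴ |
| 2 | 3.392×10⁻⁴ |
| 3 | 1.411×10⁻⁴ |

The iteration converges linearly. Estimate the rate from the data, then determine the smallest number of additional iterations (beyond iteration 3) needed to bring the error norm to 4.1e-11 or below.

Rate ρ ≈ ‖e_3‖/‖e_2‖ = 1.411×10⁻⁴/3.392×10⁻⁴ = 0.4160.
After j more steps, ‖e_{3+j}‖ ≈ 1.411×10⁻⁴·ρ^j; need ρ^j ≤ 4.1e-11/1.411×10⁻⁴ = 2.90574e-07.
j ≥ ln(2.90574e-07)/ln(0.4160) = -15.0514/-0.87707 = 17.161.
So 18 more iterations are needed.

18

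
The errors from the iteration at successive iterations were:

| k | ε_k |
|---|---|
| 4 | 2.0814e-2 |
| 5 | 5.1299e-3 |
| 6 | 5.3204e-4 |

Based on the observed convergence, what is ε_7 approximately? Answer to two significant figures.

1.4e-5

First estimate the order: p ≈ ln(ε_6/ε_5) / ln(ε_5/ε_4) = ln(5.3204e-4/5.1299e-3)/ln(5.1299e-3/2.0814e-2) = ln(0.103714)/ln(0.246464) ≈ 1.6180.
Then ε_7 ≈ ε_6·(ε_6/ε_5)^p = 5.3204e-4·(0.103714)^1.6180 = 5.3204e-4·0.0255638 ≈ 1.36e-05.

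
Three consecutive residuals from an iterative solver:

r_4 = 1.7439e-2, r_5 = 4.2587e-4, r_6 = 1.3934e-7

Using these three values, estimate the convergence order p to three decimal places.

2.162

p ≈ ln(r_6/r_5) / ln(r_5/r_4)
  = ln(1.3934e-7/4.2587e-4) / ln(4.2587e-4/1.7439e-2)
  = ln(0.000327189) / ln(0.0244206)
  = -8.024973 / -3.712328 ≈ 2.161709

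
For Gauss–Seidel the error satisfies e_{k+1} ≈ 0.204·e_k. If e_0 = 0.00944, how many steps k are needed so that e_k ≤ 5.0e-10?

11

After k steps, e_k ≈ 0.00944·0.204^k.
Need 0.204^k ≤ 5.0e-10/0.00944 = 5.29661e-08.
k ≥ ln(5.29661e-08)/ln(0.204) = -16.7536/-1.58964 = 10.539.
Smallest integer k = 11.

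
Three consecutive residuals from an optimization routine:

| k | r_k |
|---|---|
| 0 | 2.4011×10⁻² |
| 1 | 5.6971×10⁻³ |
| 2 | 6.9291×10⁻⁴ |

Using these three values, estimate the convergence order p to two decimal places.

p ≈ ln(r_2/r_1) / ln(r_1/r_0)
  = ln(6.9291×10⁻⁴/5.6971×10⁻³) / ln(5.6971×10⁻³/2.4011×10⁻²)
  = ln(0.121625) / ln(0.23727)
  = -2.10681 / -1.43856 ≈ 1.46453

1.46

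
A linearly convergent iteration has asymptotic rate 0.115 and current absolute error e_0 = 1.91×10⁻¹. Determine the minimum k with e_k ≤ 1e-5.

5

After k steps, e_k ≈ 1.91×10⁻¹·0.115^k.
Need 0.115^k ≤ 1e-5/1.91×10⁻¹ = 5.2356e-05.
k ≥ ln(5.2356e-05)/ln(0.115) = -9.8574/-2.16282 = 4.558.
Smallest integer k = 5.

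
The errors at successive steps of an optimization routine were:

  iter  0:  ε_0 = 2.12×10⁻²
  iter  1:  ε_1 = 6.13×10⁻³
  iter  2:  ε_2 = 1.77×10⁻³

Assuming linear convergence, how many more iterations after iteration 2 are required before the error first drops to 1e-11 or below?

16

Rate ρ ≈ ε_2/ε_1 = 1.77×10⁻³/6.13×10⁻³ = 0.2887.
After j more steps, ε_{2+j} ≈ 1.77×10⁻³·ρ^j; need ρ^j ≤ 1e-11/1.77×10⁻³ = 5.64972e-09.
j ≥ ln(5.64972e-09)/ln(0.2887) = -18.9917/-1.24237 = 15.287.
So 16 more iterations are needed.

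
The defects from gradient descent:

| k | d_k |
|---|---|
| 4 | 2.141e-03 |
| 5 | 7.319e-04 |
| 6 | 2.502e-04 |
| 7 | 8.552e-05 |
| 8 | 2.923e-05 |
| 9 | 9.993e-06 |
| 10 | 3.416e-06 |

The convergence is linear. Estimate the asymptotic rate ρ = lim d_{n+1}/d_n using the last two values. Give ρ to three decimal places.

ρ ≈ d_{10}/d_9 = 3.416e-06/9.993e-06 = 0.34184

0.342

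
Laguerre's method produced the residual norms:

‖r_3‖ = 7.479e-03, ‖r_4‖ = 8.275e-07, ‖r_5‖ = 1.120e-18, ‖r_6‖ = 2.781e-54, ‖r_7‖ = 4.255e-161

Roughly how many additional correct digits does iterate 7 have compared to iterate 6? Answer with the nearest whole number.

107

Digits gained ≈ log₁₀(‖r_6‖/‖r_7‖) = log₁₀(2.781e-54/4.255e-161) = log₁₀(6.53584e+106) ≈ 106.815.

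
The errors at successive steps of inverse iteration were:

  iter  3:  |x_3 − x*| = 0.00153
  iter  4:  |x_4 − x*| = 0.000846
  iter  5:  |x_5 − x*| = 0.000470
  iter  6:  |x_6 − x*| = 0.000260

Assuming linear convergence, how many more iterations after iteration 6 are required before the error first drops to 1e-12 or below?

Rate ρ ≈ |x_6 − x*|/|x_5 − x*| = 0.000260/0.000470 = 0.5532.
After j more steps, |x_{6+j} − x*| ≈ 0.000260·ρ^j; need ρ^j ≤ 1e-12/0.000260 = 3.84615e-09.
j ≥ ln(3.84615e-09)/ln(0.5532) = -19.3762/-0.59204 = 32.728.
So 33 more iterations are needed.

33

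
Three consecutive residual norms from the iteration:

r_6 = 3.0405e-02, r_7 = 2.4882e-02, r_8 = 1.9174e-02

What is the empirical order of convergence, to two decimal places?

1.30

p ≈ ln(r_8/r_7) / ln(r_7/r_6)
  = ln(1.9174e-02/2.4882e-02) / ln(2.4882e-02/3.0405e-02)
  = ln(0.770597) / ln(0.818352)
  = -0.26059 / -0.20046 ≈ 1.29996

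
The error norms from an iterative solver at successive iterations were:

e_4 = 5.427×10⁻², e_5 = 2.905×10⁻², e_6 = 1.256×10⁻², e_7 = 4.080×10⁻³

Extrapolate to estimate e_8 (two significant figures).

First estimate the order: p ≈ ln(e_7/e_6) / ln(e_6/e_5) = ln(4.080×10⁻³/1.256×10⁻²)/ln(1.256×10⁻²/2.905×10⁻²) = ln(0.324841)/ln(0.432358) ≈ 1.3410.
Then e_8 ≈ e_7·(e_7/e_6)^p = 4.080×10⁻³·(0.324841)^1.3410 = 4.080×10⁻³·0.221386 ≈ 0.0009033.

9.0e-4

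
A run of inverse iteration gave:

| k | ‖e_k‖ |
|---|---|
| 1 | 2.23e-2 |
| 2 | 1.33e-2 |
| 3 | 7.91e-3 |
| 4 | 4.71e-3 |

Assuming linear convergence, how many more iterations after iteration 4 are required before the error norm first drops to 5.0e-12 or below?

Rate ρ ≈ ‖e_4‖/‖e_3‖ = 4.71e-3/7.91e-3 = 0.5954.
After j more steps, ‖e_{4+j}‖ ≈ 4.71e-3·ρ^j; need ρ^j ≤ 5.0e-12/4.71e-3 = 1.06157e-09.
j ≥ ln(1.06157e-09)/ln(0.5954) = -20.6635/-0.51852 = 39.851.
So 40 more iterations are needed.

40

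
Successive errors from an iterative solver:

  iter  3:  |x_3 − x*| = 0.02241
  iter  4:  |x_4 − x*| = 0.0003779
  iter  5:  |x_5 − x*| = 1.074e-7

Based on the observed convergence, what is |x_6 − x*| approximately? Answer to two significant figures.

First estimate the order: p ≈ ln(|x_5 − x*|/|x_4 − x*|) / ln(|x_4 − x*|/|x_3 − x*|) = ln(1.074e-7/0.0003779)/ln(0.0003779/0.02241) = ln(0.000284202)/ln(0.016863) ≈ 2.0001.
Then |x_6 − x*| ≈ |x_5 − x*|·(|x_5 − x*|/|x_4 − x*|)^p = 1.074e-7·(0.000284202)^2.0001 = 1.074e-7·8.07048e-08 ≈ 8.668e-15.

8.7e-15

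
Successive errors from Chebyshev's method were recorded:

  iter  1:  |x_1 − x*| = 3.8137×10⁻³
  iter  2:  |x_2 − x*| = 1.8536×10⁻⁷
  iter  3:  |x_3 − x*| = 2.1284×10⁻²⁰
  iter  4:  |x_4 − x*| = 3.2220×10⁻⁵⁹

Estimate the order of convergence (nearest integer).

3

Consecutive ratios: |x_4 − x*|/|x_3 − x*| = 3.2220×10⁻⁵⁹/2.1284×10⁻²⁰ = 1.51381e-39, |x_3 − x*|/|x_2 − x*| = 2.1284×10⁻²⁰/1.8536×10⁻⁷ = 1.14825e-13.
p ≈ ln(1.51381e-39)/ln(1.14825e-13) = -89.3862/-29.7954 ≈ 3.00.
So the convergence is cubic (order 3).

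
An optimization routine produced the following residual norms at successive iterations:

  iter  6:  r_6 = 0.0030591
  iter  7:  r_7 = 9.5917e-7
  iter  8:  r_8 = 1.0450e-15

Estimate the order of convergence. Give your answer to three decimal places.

2.558

p ≈ ln(r_8/r_7) / ln(r_7/r_6)
  = ln(1.0450e-15/9.5917e-7) / ln(9.5917e-7/0.0030591)
  = ln(1.08948e-09) / ln(0.000313546)
  = -20.637565 / -8.067564 ≈ 2.558091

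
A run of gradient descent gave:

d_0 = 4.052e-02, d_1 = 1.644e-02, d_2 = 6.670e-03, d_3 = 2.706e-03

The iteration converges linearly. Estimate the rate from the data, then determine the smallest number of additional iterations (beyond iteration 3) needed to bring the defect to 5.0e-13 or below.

25

Rate ρ ≈ d_3/d_2 = 2.706e-03/6.670e-03 = 0.4057.
After j more steps, d_{3+j} ≈ 2.706e-03·ρ^j; need ρ^j ≤ 5.0e-13/2.706e-03 = 1.84775e-10.
j ≥ ln(1.84775e-10)/ln(0.4057) = -22.4119/-0.90214 = 24.843.
So 25 more iterations are needed.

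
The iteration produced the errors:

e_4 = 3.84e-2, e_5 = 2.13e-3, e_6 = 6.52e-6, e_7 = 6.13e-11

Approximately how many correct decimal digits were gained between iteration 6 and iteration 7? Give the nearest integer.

Digits gained ≈ log₁₀(e_6/e_7) = log₁₀(6.52e-6/6.13e-11) = log₁₀(106362) ≈ 5.027.

5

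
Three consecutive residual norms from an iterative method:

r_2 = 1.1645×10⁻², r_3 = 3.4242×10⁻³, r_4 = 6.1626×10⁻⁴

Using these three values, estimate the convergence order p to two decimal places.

p ≈ ln(r_4/r_3) / ln(r_3/r_2)
  = ln(6.1626×10⁻⁴/3.4242×10⁻³) / ln(3.4242×10⁻³/1.1645×10⁻²)
  = ln(0.179972) / ln(0.294049)
  = -1.71495 / -1.22401 ≈ 1.40109

1.40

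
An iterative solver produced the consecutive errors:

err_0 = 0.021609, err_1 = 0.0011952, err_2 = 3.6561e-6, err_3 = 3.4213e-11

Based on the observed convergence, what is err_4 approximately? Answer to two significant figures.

First estimate the order: p ≈ ln(err_3/err_2) / ln(err_2/err_1) = ln(3.4213e-11/3.6561e-6)/ln(3.6561e-6/0.0011952) = ln(9.35779e-06)/ln(0.00305899) ≈ 2.0000.
Then err_4 ≈ err_3·(err_3/err_2)^p = 3.4213e-11·(9.35779e-06)^2.0000 = 3.4213e-11·8.75682e-11 ≈ 2.996e-21.

3.0e-21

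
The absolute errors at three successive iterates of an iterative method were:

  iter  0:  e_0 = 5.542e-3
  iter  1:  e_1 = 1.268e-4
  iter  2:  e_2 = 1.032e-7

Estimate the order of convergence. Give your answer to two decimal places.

1.88

p ≈ ln(e_2/e_1) / ln(e_1/e_0)
  = ln(1.032e-7/1.268e-4) / ln(1.268e-4/5.542e-3)
  = ln(0.00081388) / ln(0.0228798)
  = -7.11370 / -3.77750 ≈ 1.88318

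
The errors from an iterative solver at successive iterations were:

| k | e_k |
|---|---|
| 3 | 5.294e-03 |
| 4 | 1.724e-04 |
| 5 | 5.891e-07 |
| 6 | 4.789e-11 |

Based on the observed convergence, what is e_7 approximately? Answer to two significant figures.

First estimate the order: p ≈ ln(e_6/e_5) / ln(e_5/e_4) = ln(4.789e-11/5.891e-07)/ln(5.891e-07/1.724e-04) = ln(8.12935e-05)/ln(0.00341705) ≈ 1.6583.
Then e_7 ≈ e_6·(e_6/e_5)^p = 4.789e-11·(8.12935e-05)^1.6583 = 4.789e-11·1.65061e-07 ≈ 7.905e-18.

7.9e-18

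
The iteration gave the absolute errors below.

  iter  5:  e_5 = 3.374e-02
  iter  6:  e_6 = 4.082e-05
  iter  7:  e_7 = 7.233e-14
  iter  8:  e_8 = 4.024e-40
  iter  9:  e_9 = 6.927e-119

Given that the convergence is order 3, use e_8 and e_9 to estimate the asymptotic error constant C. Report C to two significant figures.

C ≈ e_9 / e_8^3
  = 6.927e-119 / (4.024e-40)^3
  = 6.927e-119 / 6.51589e-119 ≈ 1.0631

1.1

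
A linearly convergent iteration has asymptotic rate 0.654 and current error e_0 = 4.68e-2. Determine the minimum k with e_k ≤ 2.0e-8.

35

After k steps, e_k ≈ 4.68e-2·0.654^k.
Need 0.654^k ≤ 2.0e-8/4.68e-2 = 4.2735e-07.
k ≥ ln(4.2735e-07)/ln(0.654) = -14.6657/-0.42465 = 34.536.
Smallest integer k = 35.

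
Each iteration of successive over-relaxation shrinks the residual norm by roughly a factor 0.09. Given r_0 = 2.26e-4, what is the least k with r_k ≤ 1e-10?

After k steps, r_k ≈ 2.26e-4·0.09^k.
Need 0.09^k ≤ 1e-10/2.26e-4 = 4.42478e-07.
k ≥ ln(4.42478e-07)/ln(0.09) = -14.6309/-2.40795 = 6.076.
Smallest integer k = 7.

7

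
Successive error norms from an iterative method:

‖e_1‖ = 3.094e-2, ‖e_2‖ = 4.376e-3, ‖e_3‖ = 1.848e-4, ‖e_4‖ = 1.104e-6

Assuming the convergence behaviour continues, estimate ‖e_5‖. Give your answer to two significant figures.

First estimate the order: p ≈ ln(‖e_4‖/‖e_3‖) / ln(‖e_3‖/‖e_2‖) = ln(1.104e-6/1.848e-4)/ln(1.848e-4/4.376e-3) = ln(0.00597403)/ln(0.0422303) ≈ 1.6180.
Then ‖e_5‖ ≈ ‖e_4‖·(‖e_4‖/‖e_3‖)^p = 1.104e-6·(0.00597403)^1.6180 = 1.104e-6·0.000252348 ≈ 2.786e-10.

2.8e-10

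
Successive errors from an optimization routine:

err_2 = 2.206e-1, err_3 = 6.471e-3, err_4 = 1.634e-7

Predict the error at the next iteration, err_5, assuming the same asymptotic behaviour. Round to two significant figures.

First estimate the order: p ≈ ln(err_4/err_3) / ln(err_3/err_2) = ln(1.634e-7/6.471e-3)/ln(6.471e-3/2.206e-1) = ln(2.52511e-05)/ln(0.0293336) ≈ 2.9999.
Then err_5 ≈ err_4·(err_4/err_3)^p = 1.634e-7·(2.52511e-05)^2.9999 = 1.634e-7·1.61176e-14 ≈ 2.634e-21.

2.6e-21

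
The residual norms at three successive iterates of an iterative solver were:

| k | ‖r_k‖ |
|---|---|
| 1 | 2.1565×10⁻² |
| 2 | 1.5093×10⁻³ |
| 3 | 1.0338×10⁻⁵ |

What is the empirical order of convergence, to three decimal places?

p ≈ ln(‖r_3‖/‖r_2‖) / ln(‖r_2‖/‖r_1‖)
  = ln(1.0338×10⁻⁵/1.5093×10⁻³) / ln(1.5093×10⁻³/2.1565×10⁻²)
  = ln(0.00684953) / ln(0.0699884)
  = -4.983575 / -2.659426 ≈ 1.873929

1.874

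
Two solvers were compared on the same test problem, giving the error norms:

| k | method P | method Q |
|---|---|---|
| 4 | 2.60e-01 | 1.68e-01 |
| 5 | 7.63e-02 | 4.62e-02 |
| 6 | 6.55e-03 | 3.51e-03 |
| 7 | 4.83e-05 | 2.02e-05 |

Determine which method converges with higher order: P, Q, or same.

same

Method P: p ≈ ln(4.83e-05/6.55e-03)/ln(6.55e-03/7.63e-02) ≈ 2.00.
Method Q: p ≈ ln(2.02e-05/3.51e-03)/ln(3.51e-03/4.62e-02) ≈ 2.00.
Both orders ≈ 2.0 — effectively the same.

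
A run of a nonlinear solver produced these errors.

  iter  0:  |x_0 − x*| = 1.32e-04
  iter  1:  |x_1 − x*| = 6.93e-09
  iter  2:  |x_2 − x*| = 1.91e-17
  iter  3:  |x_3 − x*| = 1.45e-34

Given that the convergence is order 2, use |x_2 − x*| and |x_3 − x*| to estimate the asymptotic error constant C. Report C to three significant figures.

0.397

C ≈ |x_3 − x*| / |x_2 − x*|^2
  = 1.45e-34 / (1.91e-17)^2
  = 1.45e-34 / 3.6481e-34 ≈ 0.39747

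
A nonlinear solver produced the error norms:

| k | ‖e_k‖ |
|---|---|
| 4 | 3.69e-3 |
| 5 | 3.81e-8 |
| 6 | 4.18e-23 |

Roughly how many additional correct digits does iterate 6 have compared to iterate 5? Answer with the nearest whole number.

Digits gained ≈ log₁₀(‖e_5‖/‖e_6‖) = log₁₀(3.81e-8/4.18e-23) = log₁₀(9.11483e+14) ≈ 14.960.

15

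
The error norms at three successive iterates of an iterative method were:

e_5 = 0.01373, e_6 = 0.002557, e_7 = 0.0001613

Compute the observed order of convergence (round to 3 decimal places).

1.644

p ≈ ln(e_7/e_6) / ln(e_6/e_5)
  = ln(0.0001613/0.002557) / ln(0.002557/0.01373)
  = ln(0.0630817) / ln(0.186235)
  = -2.763325 / -1.680746 ≈ 1.644106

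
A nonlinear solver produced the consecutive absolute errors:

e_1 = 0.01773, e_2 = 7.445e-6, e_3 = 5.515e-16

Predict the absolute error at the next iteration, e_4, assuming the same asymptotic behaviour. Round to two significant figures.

First estimate the order: p ≈ ln(e_3/e_2) / ln(e_2/e_1) = ln(5.515e-16/7.445e-6)/ln(7.445e-6/0.01773) = ln(7.40766e-11)/ln(0.00041991) ≈ 2.9999.
Then e_4 ≈ e_3·(e_3/e_2)^p = 5.515e-16·(7.40766e-11)^2.9999 = 5.515e-16·4.07433e-31 ≈ 2.247e-46.

2.2e-46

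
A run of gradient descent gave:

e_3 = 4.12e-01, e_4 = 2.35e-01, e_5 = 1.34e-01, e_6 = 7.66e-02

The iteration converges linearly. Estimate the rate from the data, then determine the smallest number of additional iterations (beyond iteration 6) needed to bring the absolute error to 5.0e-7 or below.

Rate ρ ≈ e_6/e_5 = 7.66e-02/1.34e-01 = 0.5716.
After j more steps, e_{6+j} ≈ 7.66e-02·ρ^j; need ρ^j ≤ 5.0e-7/7.66e-02 = 6.52742e-06.
j ≥ ln(6.52742e-06)/ln(0.5716) = -11.9395/-0.55932 = 21.346.
So 22 more iterations are needed.

22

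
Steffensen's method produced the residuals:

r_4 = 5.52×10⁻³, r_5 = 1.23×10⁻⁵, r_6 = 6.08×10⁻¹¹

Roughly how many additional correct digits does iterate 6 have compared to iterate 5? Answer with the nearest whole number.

5

Digits gained ≈ log₁₀(r_5/r_6) = log₁₀(1.23×10⁻⁵/6.08×10⁻¹¹) = log₁₀(202303) ≈ 5.306.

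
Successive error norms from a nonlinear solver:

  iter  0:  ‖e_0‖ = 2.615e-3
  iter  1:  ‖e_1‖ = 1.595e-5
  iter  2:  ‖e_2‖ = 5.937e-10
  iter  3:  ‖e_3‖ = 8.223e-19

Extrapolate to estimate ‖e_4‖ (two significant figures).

1.6e-36

First estimate the order: p ≈ ln(‖e_3‖/‖e_2‖) / ln(‖e_2‖/‖e_1‖) = ln(8.223e-19/5.937e-10)/ln(5.937e-10/1.595e-5) = ln(1.38504e-09)/ln(3.72226e-05) ≈ 2.0000.
Then ‖e_4‖ ≈ ‖e_3‖·(‖e_3‖/‖e_2‖)^p = 8.223e-19·(1.38504e-09)^2.0000 = 8.223e-19·1.91834e-18 ≈ 1.577e-36.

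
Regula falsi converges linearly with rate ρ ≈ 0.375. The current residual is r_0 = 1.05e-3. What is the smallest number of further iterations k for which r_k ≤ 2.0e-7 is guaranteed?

9

After k steps, r_k ≈ 1.05e-3·0.375^k.
Need 0.375^k ≤ 2.0e-7/1.05e-3 = 0.000190476.
k ≥ ln(0.000190476)/ln(0.375) = -8.5660/-0.98083 = 8.733.
Smallest integer k = 9.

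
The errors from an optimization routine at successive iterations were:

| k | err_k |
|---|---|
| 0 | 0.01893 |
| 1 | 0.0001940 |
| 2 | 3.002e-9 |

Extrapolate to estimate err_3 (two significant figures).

7.0e-21

First estimate the order: p ≈ ln(err_2/err_1) / ln(err_1/err_0) = ln(3.002e-9/0.0001940)/ln(0.0001940/0.01893) = ln(1.54742e-05)/ln(0.0102483) ≈ 2.4181.
Then err_3 ≈ err_2·(err_2/err_1)^p = 3.002e-9·(1.54742e-05)^2.4181 = 3.002e-9·2.33341e-12 ≈ 7.005e-21.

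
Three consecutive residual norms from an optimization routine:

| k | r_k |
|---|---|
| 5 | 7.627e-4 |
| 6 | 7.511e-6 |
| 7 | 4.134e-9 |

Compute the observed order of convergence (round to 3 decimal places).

p ≈ ln(r_7/r_6) / ln(r_6/r_5)
  = ln(4.134e-9/7.511e-6) / ln(7.511e-6/7.627e-4)
  = ln(0.000550393) / ln(0.00984791)
  = -7.504878 / -4.620496 ≈ 1.624258

1.624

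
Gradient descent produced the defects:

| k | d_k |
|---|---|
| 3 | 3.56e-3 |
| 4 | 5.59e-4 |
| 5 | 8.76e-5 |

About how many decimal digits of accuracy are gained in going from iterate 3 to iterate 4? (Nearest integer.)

1

Digits gained ≈ log₁₀(d_3/d_4) = log₁₀(3.56e-3/5.59e-4) = log₁₀(6.36852) ≈ 0.804.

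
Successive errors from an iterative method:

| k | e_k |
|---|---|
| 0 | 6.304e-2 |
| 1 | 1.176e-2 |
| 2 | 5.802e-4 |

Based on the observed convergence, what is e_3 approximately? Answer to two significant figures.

2.6e-6

First estimate the order: p ≈ ln(e_2/e_1) / ln(e_1/e_0) = ln(5.802e-4/1.176e-2)/ln(1.176e-2/6.304e-2) = ln(0.0493367)/ln(0.186548) ≈ 1.7921.
Then e_3 ≈ e_2·(e_2/e_1)^p = 5.802e-4·(0.0493367)^1.7921 = 5.802e-4·0.0045502 ≈ 2.64e-06.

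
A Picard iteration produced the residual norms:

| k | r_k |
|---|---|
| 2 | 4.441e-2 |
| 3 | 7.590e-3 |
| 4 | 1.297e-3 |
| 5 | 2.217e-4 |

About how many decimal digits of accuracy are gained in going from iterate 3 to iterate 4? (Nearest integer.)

1

Digits gained ≈ log₁₀(r_3/r_4) = log₁₀(7.590e-3/1.297e-3) = log₁₀(5.85197) ≈ 0.767.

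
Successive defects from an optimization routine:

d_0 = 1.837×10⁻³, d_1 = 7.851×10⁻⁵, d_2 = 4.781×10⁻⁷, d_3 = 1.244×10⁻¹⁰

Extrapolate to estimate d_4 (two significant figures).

2.0e-16

First estimate the order: p ≈ ln(d_3/d_2) / ln(d_2/d_1) = ln(1.244×10⁻¹⁰/4.781×10⁻⁷)/ln(4.781×10⁻⁷/7.851×10⁻⁵) = ln(0.000260197)/ln(0.00608967) ≈ 1.6181.
Then d_4 ≈ d_3·(d_3/d_2)^p = 1.244×10⁻¹⁰·(0.000260197)^1.6181 = 1.244×10⁻¹⁰·1.58344e-06 ≈ 1.97e-16.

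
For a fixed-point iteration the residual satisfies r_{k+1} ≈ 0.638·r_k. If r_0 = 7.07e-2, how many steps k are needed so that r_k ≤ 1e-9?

41

After k steps, r_k ≈ 7.07e-2·0.638^k.
Need 0.638^k ≤ 1e-9/7.07e-2 = 1.41443e-08.
k ≥ ln(1.41443e-08)/ln(0.638) = -18.0740/-0.44942 = 40.216.
Smallest integer k = 41.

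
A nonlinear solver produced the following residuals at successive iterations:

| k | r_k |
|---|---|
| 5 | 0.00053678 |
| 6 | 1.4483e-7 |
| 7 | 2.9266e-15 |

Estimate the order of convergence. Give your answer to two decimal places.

2.16

p ≈ ln(r_7/r_6) / ln(r_6/r_5)
  = ln(2.9266e-15/1.4483e-7) / ln(1.4483e-7/0.00053678)
  = ln(2.02071e-08) / ln(0.000269813)
  = -17.71723 / -8.21778 ≈ 2.15596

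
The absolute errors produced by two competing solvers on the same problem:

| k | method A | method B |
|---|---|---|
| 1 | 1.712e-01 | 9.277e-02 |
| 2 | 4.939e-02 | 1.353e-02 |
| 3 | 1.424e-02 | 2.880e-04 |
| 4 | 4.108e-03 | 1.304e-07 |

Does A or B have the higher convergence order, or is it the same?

B

Method A: p ≈ ln(4.108e-03/1.424e-02)/ln(1.424e-02/4.939e-02) ≈ 1.00.
Method B: p ≈ ln(1.304e-07/2.880e-04)/ln(2.880e-04/1.353e-02) ≈ 2.00.
Method B has the higher order (≈2.0 vs ≈1.0).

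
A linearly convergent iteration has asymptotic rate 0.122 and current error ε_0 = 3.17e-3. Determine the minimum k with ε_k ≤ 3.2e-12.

10

After k steps, ε_k ≈ 3.17e-3·0.122^k.
Need 0.122^k ≤ 3.2e-12/3.17e-3 = 1.00946e-09.
k ≥ ln(1.00946e-09)/ln(0.122) = -20.7139/-2.10373 = 9.846.
Smallest integer k = 10.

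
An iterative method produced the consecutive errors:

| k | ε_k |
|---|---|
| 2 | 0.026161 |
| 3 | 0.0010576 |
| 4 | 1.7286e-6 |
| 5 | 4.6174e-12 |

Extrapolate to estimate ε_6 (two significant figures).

3.3e-23

First estimate the order: p ≈ ln(ε_5/ε_4) / ln(ε_4/ε_3) = ln(4.6174e-12/1.7286e-6)/ln(1.7286e-6/0.0010576) = ln(2.67118e-06)/ln(0.00163446) ≈ 2.0000.
Then ε_6 ≈ ε_5·(ε_5/ε_4)^p = 4.6174e-12·(2.67118e-06)^2.0000 = 4.6174e-12·7.1352e-12 ≈ 3.295e-23.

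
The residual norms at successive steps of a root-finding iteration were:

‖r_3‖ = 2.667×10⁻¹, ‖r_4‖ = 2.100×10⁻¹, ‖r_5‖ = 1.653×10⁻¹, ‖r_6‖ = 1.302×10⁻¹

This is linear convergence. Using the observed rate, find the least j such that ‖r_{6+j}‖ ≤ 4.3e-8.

63

Rate ρ ≈ ‖r_6‖/‖r_5‖ = 1.302×10⁻¹/1.653×10⁻¹ = 0.7877.
After j more steps, ‖r_{6+j}‖ ≈ 1.302×10⁻¹·ρ^j; need ρ^j ≤ 4.3e-8/1.302×10⁻¹ = 3.30261e-07.
j ≥ ln(3.30261e-07)/ln(0.7877) = -14.9234/-0.23864 = 62.535.
So 63 more iterations are needed.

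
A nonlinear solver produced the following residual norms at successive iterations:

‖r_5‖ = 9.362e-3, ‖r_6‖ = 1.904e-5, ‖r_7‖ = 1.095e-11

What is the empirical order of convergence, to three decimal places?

2.318

p ≈ ln(‖r_7‖/‖r_6‖) / ln(‖r_6‖/‖r_5‖)
  = ln(1.095e-11/1.904e-5) / ln(1.904e-5/9.362e-3)
  = ln(5.75105e-07) / ln(0.00203375)
  = -14.368713 / -6.197874 ≈ 2.318329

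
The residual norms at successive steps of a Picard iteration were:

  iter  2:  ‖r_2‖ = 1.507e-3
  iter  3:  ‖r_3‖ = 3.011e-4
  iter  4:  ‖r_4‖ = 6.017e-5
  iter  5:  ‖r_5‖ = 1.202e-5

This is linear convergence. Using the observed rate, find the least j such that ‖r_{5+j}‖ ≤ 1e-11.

Rate ρ ≈ ‖r_5‖/‖r_4‖ = 1.202e-5/6.017e-5 = 0.1998.
After j more steps, ‖r_{5+j}‖ ≈ 1.202e-5·ρ^j; need ρ^j ≤ 1e-11/1.202e-5 = 8.31947e-07.
j ≥ ln(8.31947e-07)/ln(0.1998) = -13.9995/-1.61044 = 8.693.
So 9 more iterations are needed.

9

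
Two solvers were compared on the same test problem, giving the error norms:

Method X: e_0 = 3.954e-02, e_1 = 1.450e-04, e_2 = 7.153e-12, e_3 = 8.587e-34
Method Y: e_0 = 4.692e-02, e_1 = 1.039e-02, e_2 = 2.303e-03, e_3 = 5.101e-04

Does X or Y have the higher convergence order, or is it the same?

Method X: p ≈ ln(8.587e-34/7.153e-12)/ln(7.153e-12/1.450e-04) ≈ 3.00.
Method Y: p ≈ ln(5.101e-04/2.303e-03)/ln(2.303e-03/1.039e-02) ≈ 1.00.
Method X has the higher order (≈3.0 vs ≈1.0).

X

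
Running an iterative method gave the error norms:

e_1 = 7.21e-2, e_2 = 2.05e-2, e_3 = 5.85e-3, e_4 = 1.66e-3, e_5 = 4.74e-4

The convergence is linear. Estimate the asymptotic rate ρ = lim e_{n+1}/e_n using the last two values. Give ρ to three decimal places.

0.286

ρ ≈ e_5/e_4 = 4.74e-4/1.66e-3 = 0.28554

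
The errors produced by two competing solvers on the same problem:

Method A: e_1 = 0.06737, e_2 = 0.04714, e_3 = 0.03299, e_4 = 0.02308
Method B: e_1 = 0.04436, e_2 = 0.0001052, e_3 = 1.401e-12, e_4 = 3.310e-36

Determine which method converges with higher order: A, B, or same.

B

Method A: p ≈ ln(0.02308/0.03299)/ln(0.03299/0.04714) ≈ 1.00.
Method B: p ≈ ln(3.310e-36/1.401e-12)/ln(1.401e-12/0.0001052) ≈ 3.00.
Method B has the higher order (≈3.0 vs ≈1.0).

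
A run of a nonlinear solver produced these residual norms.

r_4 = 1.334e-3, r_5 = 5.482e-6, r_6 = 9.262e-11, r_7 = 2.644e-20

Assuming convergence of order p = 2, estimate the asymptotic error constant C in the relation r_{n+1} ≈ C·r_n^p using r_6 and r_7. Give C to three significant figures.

3.08

C ≈ r_7 / r_6^2
  = 2.644e-20 / (9.262e-11)^2
  = 2.644e-20 / 8.57846e-21 ≈ 3.0821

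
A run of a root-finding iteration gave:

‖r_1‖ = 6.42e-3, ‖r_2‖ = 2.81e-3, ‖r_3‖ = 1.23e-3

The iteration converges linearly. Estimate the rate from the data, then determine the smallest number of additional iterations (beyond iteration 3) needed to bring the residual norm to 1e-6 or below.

Rate ρ ≈ ‖r_3‖/‖r_2‖ = 1.23e-3/2.81e-3 = 0.4377.
After j more steps, ‖r_{3+j}‖ ≈ 1.23e-3·ρ^j; need ρ^j ≤ 1e-6/1.23e-3 = 0.000813008.
j ≥ ln(0.000813008)/ln(0.4377) = -7.1148/-0.82622 = 8.611.
So 9 more iterations are needed.

9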